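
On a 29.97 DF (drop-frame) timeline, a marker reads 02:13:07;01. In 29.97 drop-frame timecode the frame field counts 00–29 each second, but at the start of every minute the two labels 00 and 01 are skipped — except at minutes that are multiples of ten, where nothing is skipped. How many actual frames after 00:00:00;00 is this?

As if non-drop at 30 labels/s: (2 × 3600 + 13 × 60 + 7) × 30 + 1 = 239611.
Minute boundaries passed: 133; those not divisible by 10: 133 − 13 = 120; dropped labels = 2 × 120 = 240.
Actual frame index = 239611 − 240 = 239371.

239371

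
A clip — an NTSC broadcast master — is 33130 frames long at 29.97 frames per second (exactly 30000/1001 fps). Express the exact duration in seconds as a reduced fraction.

3316313/3000 seconds

Running time = 33130 ÷ (30000/1001) = 33130 × 1001/30000 = 3316313/3000 s.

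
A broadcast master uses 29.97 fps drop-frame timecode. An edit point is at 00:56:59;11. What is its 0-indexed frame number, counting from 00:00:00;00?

Complete 10-minute blocks: 5, each 17982 frames → 89910.
Remaining 6 whole minutes in the current block: 1800 + 5 × 1798 = 10790 frames.
Within the current minute: 59 × 30 + 11 − 2 = 1779 (labels ;00/;01 skipped at this minute). Total = 89910 + 10790 + 1779 = 102479.

102479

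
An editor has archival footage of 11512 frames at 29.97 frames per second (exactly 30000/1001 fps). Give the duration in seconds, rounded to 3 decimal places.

384.117 seconds

Running time = 11512 × 1001/30000 = 1440439/3750 s ≈ 384.117 s.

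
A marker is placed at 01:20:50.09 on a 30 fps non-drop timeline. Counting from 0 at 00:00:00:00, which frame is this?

Total seconds to the label: (1 × 3600 + 20 × 60 + 50) = 4850.
Frame index = 4850 × 30 + 9 = 145509.

145509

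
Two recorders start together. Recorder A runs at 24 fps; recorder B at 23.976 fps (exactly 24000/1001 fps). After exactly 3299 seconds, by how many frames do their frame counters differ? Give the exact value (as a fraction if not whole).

79176/1001 frames

A emits 24 × 3299 = 79176 frames; B emits 24000/1001 × 3299 = 79176000/1001.
Difference = 79176/1001 frames (≈ 79.0969); B is behind A.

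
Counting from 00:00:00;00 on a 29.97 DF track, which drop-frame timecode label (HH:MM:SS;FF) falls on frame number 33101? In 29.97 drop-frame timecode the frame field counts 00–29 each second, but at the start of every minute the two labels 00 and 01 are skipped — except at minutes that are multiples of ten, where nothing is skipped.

Each 10-minute DF block holds 10 × 60 × 30 − 9 × 2 = 17982 frames. 33101 ÷ 17982 → 1 full block, remainder 15119.
Within the partial block the first minute is 1800 frames and each further minute 1798, so 8 further minute boundaries passed. Total skipped labels = 18 × 1 + 2 × 8 = 34.
Non-drop label index = 33101 + 34 = 33135; at 30 labels/s that is 00:18:24:15, i.e. DF 00:18:24;15.

00:18:24;15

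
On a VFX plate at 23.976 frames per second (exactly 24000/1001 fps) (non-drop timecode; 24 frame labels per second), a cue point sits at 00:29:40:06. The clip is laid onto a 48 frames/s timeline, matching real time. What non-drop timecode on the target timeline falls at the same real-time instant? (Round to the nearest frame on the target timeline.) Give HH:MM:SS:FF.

Source frame index: (0×3600 + 29×60 + 40) × 24 + 6 = 42726.
Real time: 42726 / (24000/1001) = 7128121/4000 s.
Target frame: (7128121/4000) × (48) = 21384363/250 ≈ 85537.452 → 85537.
At 48 labels/s: frame 85537 → 00:29:42:01.

00:29:42:01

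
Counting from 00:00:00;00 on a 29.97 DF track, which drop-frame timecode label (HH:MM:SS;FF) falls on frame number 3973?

00:02:12;17

Ten DF minutes hold 17982 frames, so frame 3973 lies in block 0 (frames 0–17981) with 3973 frames into that block.
The block's first minute is 1800 frames and the rest 1798 each; 3973 frames reaches minute 2, so 0 × 18 + 2 × 2 = 4 labels have been skipped so far.
Adding those back, label number 3973 + 4 = 3977 at 30 labels/s is 132 s + 17 f = 0 h 2 min 12 s frame 17, i.e. 00:02:12;17.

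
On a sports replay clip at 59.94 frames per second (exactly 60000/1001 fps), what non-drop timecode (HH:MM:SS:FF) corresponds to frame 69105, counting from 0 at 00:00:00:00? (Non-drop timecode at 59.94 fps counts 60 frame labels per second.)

00:19:11:45

69105 ÷ 60 = 1151 full seconds, remainder 45 frames.
1151 s = 0 h 19 min 11 s.
Timecode: 00:19:11:45.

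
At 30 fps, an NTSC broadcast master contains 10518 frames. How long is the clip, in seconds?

350.6 seconds

Running time = 10518 / (30) = 350.6 s.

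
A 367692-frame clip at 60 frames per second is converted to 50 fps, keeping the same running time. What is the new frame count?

306410 frames

Frames at target rate = 367692 × (50) / (60) = 306410.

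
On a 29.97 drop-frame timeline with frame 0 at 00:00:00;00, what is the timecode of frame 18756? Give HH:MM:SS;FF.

00:10:25;24

Each 10-minute DF block holds 10 × 60 × 30 − 9 × 2 = 17982 frames. 18756 ÷ 17982 → 1 full block, remainder 774.
Within the partial block the first minute is 1800 frames and each further minute 1798, so 0 further minute boundaries passed. Total skipped labels = 18 × 1 + 2 × 0 = 18.
Non-drop label index = 18756 + 18 = 18774; at 30 labels/s that is 00:10:25:24, i.e. DF 00:10:25;24.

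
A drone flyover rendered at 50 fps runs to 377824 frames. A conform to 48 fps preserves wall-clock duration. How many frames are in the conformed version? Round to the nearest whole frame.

Frames at target rate = 377824 × (48) / (50) = 9067776/25 ≈ 362711.040.
Nearest whole frame: 362711.

362711 frames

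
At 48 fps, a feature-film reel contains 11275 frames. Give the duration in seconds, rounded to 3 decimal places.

234.896 seconds

Running time = 11275 × 1/48 = 11275/48 s ≈ 234.896 s.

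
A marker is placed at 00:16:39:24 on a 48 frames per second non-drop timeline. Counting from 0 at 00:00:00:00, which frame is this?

Total seconds to the label: (0 × 3600 + 16 × 60 + 39) = 999.
Frame index = 999 × 48 + 24 = 47976.

frame 47976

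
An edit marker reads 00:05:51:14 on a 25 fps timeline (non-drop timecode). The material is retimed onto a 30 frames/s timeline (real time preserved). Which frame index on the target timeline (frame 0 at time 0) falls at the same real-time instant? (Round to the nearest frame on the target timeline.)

frame 10547

Source frame index: (0×3600 + 5×60 + 51) × 25 + 14 = 8789.
Real time: 8789 / (25) = 8789/25 s.
Target frame: (8789/25) × (30) = 52734/5 ≈ 10546.800 → 10547.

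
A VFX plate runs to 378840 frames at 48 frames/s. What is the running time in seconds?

7892.5 seconds

Running time = 378840 / (48) = 7892.5 s.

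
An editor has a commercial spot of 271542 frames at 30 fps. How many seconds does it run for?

9051.4 seconds

Running time = 271542 / (30) = 9051.4 s.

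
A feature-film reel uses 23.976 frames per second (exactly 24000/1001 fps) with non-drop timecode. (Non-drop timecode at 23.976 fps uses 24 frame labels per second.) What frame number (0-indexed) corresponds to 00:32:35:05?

frame 46925

Total seconds to the label: (0 × 3600 + 32 × 60 + 35) = 1955.
Frame index = 1955 × 24 + 5 = 46925.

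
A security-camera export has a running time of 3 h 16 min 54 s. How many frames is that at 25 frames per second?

3 h 16 min 54 s = 11814 s.
Frames = 11814 × 25 = 295350.

295350 frames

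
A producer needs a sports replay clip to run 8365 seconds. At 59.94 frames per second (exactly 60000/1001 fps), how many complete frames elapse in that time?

501398 frames

Frames = 8365 × 60000/1001 = 71700000/143 ≈ 501398.6014.
Complete frames: 501398.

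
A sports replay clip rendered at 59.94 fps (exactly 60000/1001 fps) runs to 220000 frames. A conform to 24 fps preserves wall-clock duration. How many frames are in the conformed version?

Target frames = source frames × (target rate / source rate) = 220000 × (24)/(60000/1001) = 220000 × 1001/2500 = 88088.

88088 frames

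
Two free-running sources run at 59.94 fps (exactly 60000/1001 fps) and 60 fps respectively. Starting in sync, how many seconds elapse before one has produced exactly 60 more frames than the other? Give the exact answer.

The gap grows by |60 − 60000/1001| = 60/1001 frames per second.
Time for a 60-frame gap: 60 ÷ (60/1001) = 1001 s.

1001 seconds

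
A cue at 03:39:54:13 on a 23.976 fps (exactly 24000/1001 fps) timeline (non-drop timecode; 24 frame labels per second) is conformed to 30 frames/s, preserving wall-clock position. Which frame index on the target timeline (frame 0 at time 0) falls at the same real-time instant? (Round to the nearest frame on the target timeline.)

Source frame index: (3×3600 + 39×60 + 54) × 24 + 13 = 316669.
Real time: 316669 / (24000/1001) = 316985669/24000 s.
Target frame: (316985669/24000) × (30) = 316985669/800 ≈ 396232.086 → 396232.

frame 396232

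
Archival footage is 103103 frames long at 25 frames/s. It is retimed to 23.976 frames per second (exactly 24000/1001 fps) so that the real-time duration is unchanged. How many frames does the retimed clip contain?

Target frames = source frames × (target rate / source rate) = 103103 × (24000/1001)/(25) = 103103 × 960/1001 = 98880.

98880 frames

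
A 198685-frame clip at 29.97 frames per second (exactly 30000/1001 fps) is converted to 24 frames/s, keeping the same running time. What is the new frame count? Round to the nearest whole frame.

159107 frames

Frames at target rate = 198685 × (24) / (30000/1001) = 39776737/250 ≈ 159106.948.
Nearest whole frame: 159107.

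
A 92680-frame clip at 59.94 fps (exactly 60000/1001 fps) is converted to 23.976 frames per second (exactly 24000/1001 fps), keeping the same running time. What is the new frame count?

37072 frames

Target frames = source frames × (target rate / source rate) = 92680 × (24000/1001)/(60000/1001) = 92680 × 2/5 = 37072.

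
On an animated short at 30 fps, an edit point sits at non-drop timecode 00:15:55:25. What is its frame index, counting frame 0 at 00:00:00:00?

28675

Total seconds to the label: (0 × 3600 + 15 × 60 + 55) = 955.
Frame index = 955 × 30 + 25 = 28675.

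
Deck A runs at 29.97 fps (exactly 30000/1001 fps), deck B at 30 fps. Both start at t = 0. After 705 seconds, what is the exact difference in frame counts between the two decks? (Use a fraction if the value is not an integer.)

21150/1001 frames

A emits 30000/1001 × 705 = 21150000/1001 frames; B emits 30 × 705 = 21150.
Difference = 21150/1001 frames (≈ 21.1289); B is ahead of A.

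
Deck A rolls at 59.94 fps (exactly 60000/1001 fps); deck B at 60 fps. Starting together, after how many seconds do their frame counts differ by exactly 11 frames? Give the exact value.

The gap grows by |60 − 60000/1001| = 60/1001 frames per second.
Time for a 11-frame gap: 11 ÷ (60/1001) = 11011/60 s.

11011/60 seconds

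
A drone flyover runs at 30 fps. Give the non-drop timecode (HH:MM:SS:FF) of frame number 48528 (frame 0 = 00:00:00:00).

00:26:57:18

48528 ÷ 30 = 1617 full seconds, remainder 18 frames.
1617 s = 0 h 26 min 57 s.
Timecode: 00:26:57:18.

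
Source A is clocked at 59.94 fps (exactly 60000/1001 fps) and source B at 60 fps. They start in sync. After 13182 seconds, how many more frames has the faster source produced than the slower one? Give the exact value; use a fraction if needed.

A emits 60000/1001 × 13182 = 60840000/77 frames; B emits 60 × 13182 = 790920.
Difference = 60840/77 frames (≈ 790.1299); B is ahead of A.

60840/77 frames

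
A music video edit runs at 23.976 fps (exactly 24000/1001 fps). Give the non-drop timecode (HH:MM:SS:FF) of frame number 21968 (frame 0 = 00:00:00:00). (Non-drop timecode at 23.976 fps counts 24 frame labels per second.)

21968 ÷ 24 = 915 full seconds, remainder 8 frames.
915 s = 0 h 15 min 15 s.
Timecode: 00:15:15:08.

00:15:15:08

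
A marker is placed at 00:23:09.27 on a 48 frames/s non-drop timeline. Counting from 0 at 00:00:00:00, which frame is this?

66699

Total seconds to the label: (0 × 3600 + 23 × 60 + 9) = 1389.
Frame index = 1389 × 48 + 27 = 66699.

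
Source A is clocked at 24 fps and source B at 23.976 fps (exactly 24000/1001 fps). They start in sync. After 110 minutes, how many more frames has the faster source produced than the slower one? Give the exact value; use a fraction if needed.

14400/91 frames

110 min = 6600 s.
A emits 24 × 6600 = 158400 frames; B emits 24000/1001 × 6600 = 14400000/91.
Difference = 14400/91 frames (≈ 158.2418); B is behind A.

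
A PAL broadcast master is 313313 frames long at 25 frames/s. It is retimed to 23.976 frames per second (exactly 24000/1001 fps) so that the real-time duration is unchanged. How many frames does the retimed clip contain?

Target frames = source frames × (target rate / source rate) = 313313 × (24000/1001)/(25) = 313313 × 960/1001 = 300480.

300480 frames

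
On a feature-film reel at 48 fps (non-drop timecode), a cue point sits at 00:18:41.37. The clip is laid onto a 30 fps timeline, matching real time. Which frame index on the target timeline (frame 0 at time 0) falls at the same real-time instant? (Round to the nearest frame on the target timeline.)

Source frame index: (0×3600 + 18×60 + 41) × 48 + 37 = 53845.
Real time: 53845 / (48) = 53845/48 s.
Target frame: (53845/48) × (30) = 269225/8 ≈ 33653.125 → 33653.

frame 33653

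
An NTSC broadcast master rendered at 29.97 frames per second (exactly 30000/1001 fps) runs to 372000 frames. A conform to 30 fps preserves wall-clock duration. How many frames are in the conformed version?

372372 frames

Target frames = source frames × (target rate / source rate) = 372000 × (30)/(30000/1001) = 372000 × 1001/1000 = 372372.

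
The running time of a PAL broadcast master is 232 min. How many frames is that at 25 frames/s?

232 min = 13920 s.
Frames = 13920 × 25 = 348000.

348000 frames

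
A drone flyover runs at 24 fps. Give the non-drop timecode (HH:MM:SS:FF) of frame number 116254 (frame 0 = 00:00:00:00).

116254 ÷ 24 = 4843 full seconds, remainder 22 frames.
4843 s = 1 h 20 min 43 s.
Timecode: 01:20:43:22.

01:20:43:22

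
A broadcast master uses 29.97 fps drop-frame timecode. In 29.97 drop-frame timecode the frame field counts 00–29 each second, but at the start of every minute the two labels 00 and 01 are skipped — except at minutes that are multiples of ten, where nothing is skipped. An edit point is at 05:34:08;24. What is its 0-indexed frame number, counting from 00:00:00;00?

As if non-drop at 30 labels/s: (5 × 3600 + 34 × 60 + 8) × 30 + 24 = 601464.
Minute boundaries passed: 334; those not divisible by 10: 334 − 33 = 301; dropped labels = 2 × 301 = 602.
Actual frame index = 601464 − 602 = 600862.

600862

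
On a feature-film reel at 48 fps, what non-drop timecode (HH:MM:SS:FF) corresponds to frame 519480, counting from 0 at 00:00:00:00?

03:00:22:24

519480 ÷ 48 = 10822 full seconds, remainder 24 frames.
10822 s = 3 h 0 min 22 s.
Timecode: 03:00:22:24.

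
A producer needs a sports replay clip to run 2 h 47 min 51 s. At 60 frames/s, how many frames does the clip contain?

604260 frames

2 h 47 min 51 s = 10071 s.
Frames = 10071 × 60 = 604260.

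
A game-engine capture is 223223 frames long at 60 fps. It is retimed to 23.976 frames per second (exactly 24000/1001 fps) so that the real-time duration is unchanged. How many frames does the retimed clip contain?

Target frames = source frames × (target rate / source rate) = 223223 × (24000/1001)/(60) = 223223 × 400/1001 = 89200.

89200 frames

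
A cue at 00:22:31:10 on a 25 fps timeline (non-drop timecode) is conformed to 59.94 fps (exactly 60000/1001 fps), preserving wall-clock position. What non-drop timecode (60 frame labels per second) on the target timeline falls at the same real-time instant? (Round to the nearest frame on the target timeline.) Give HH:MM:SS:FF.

00:22:30:03

Source frame index: (0×3600 + 22×60 + 31) × 25 + 10 = 33785.
Real time: 33785 / (25) = 6757/5 s.
Target frame: (6757/5) × (60000/1001) = 81084000/1001 ≈ 81002.997 → 81003.
At 60 labels/s: frame 81003 → 00:22:30:03.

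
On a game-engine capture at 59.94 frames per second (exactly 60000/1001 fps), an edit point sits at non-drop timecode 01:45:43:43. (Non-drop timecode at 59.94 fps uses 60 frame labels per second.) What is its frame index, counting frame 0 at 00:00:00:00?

Total seconds to the label: (1 × 3600 + 45 × 60 + 43) = 6343.
Frame index = 6343 × 60 + 43 = 380623.

frame 380623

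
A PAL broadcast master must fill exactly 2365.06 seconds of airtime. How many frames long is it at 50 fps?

Frames = 2365.06 × 50 = 118253.

118253 frames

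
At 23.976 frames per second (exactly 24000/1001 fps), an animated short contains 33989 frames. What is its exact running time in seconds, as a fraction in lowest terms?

34022989/24000 seconds

Running time = 33989 ÷ (24000/1001) = 33989 × 1001/24000 = 34022989/24000 s.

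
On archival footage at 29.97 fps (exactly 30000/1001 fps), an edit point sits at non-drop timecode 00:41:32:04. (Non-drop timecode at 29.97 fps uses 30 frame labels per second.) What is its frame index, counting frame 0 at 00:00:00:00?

74764

Total seconds to the label: (0 × 3600 + 41 × 60 + 32) = 2492.
Frame index = 2492 × 30 + 4 = 74764.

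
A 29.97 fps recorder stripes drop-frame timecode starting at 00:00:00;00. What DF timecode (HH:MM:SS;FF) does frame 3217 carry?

Each 10-minute DF block holds 10 × 60 × 30 − 9 × 2 = 17982 frames. 3217 ÷ 17982 → 0 full blocks, remainder 3217.
Within the partial block the first minute is 1800 frames and each further minute 1798, so 1 further minute boundary passed. Total skipped labels = 18 × 0 + 2 × 1 = 2.
Non-drop label index = 3217 + 2 = 3219; at 30 labels/s that is 00:01:47:09, i.e. DF 00:01:47;09.

00:01:47;09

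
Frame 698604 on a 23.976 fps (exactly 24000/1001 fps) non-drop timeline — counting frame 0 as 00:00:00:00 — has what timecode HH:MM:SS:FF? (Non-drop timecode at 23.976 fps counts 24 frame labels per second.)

698604 ÷ 24 = 29108 full seconds, remainder 12 frames.
29108 s = 8 h 5 min 8 s.
Timecode: 08:05:08:12.

08:05:08:12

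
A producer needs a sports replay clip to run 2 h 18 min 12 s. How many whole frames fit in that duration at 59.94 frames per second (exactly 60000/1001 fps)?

2 h 18 min 12 s = 8292 s.
Frames = 8292 × 60000/1001 = 497520000/1001 ≈ 497022.9770.
Complete frames: 497022.

497022 frames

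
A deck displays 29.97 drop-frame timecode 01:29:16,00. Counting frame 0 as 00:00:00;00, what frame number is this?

160518

Complete 10-minute blocks: 8, each 17982 frames → 143856.
Remaining 9 whole minutes in the current block: 1800 + 8 × 1798 = 16184 frames.
Within the current minute: 16 × 30 + 0 − 2 = 478 (labels ;00/;01 skipped at this minute). Total = 143856 + 16184 + 478 = 160518.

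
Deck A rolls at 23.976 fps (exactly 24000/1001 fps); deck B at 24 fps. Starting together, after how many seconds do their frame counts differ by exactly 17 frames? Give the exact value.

The gap grows by |24 − 24000/1001| = 24/1001 frames per second.
Time for a 17-frame gap: 17 ÷ (24/1001) = 17017/24 s.

17017/24 seconds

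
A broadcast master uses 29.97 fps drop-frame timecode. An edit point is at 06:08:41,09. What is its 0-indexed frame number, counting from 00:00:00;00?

As if non-drop at 30 labels/s: (6 × 3600 + 8 × 60 + 41) × 30 + 9 = 663639.
Minute boundaries passed: 368; those not divisible by 10: 368 − 36 = 332; dropped labels = 2 × 332 = 664.
Actual frame index = 663639 − 664 = 662975.

662975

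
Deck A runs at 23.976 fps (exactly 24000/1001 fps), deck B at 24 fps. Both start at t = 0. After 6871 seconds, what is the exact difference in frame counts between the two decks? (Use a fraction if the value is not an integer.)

A emits 24000/1001 × 6871 = 164904000/1001 frames; B emits 24 × 6871 = 164904.
Difference = 164904/1001 frames (≈ 164.7393); B is ahead of A.

164904/1001 frames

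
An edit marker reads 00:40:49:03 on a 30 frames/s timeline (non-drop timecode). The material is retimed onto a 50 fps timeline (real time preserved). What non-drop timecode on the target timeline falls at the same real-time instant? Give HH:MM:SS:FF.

00:40:49:05

Source frame index: (0×3600 + 40×60 + 49) × 30 + 3 = 73473.
Real time: 73473 / (30) = 24491/10 s.
Target frame: (24491/10) × (50) = 122455.
At 50 labels/s: frame 122455 → 00:40:49:05.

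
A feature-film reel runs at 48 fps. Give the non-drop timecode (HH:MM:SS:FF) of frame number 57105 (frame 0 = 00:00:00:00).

00:19:49:33

57105 ÷ 48 = 1189 full seconds, remainder 33 frames.
1189 s = 0 h 19 min 49 s.
Timecode: 00:19:49:33.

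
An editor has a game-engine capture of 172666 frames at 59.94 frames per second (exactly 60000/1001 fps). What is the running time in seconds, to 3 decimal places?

Running time = 172666 × 1001/60000 = 86419333/30000 s ≈ 2880.644 s.

2880.644 seconds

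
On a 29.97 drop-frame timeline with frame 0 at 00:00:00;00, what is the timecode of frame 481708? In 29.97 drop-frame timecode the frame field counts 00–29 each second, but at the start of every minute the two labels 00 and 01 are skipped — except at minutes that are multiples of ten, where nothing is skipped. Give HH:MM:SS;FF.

Each 10-minute DF block holds 10 × 60 × 30 − 9 × 2 = 17982 frames. 481708 ÷ 17982 → 26 full blocks, remainder 14176.
Within the partial block the first minute is 1800 frames and each further minute 1798, so 7 further minute boundaries passed. Total skipped labels = 18 × 26 + 2 × 7 = 482.
Non-drop label index = 481708 + 482 = 482190; at 30 labels/s that is 04:27:53:00, i.e. DF 04:27:53;00.

04:27:53;00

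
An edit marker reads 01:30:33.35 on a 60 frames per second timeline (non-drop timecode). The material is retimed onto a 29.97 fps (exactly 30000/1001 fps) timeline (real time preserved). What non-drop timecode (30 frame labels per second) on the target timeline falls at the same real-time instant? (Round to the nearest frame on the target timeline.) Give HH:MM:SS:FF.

Source frame index: (1×3600 + 30×60 + 33) × 60 + 35 = 326015.
Real time: 326015 / (60) = 65203/12 s.
Target frame: (65203/12) × (30000/1001) = 163007500/1001 ≈ 162844.655 → 162845.
At 30 labels/s: frame 162845 → 01:30:28:05.

01:30:28:05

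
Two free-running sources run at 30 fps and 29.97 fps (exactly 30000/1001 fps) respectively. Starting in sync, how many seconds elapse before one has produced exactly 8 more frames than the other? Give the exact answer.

The gap grows by |30000/1001 − 30| = 30/1001 frames per second.
Time for a 8-frame gap: 8 ÷ (30/1001) = 4004/15 s.

4004/15 seconds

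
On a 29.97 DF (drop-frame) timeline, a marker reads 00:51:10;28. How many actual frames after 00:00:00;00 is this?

92036

Complete 10-minute blocks: 5, each 17982 frames → 89910.
Remaining 1 whole minute in the current block: 1800 + 0 × 1798 = 1800 frames.
Within the current minute: 10 × 30 + 28 − 2 = 326 (labels ;00/;01 skipped at this minute). Total = 89910 + 1800 + 326 = 92036.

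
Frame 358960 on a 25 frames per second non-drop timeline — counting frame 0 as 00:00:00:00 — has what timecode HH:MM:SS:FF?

358960 ÷ 25 = 14358 full seconds, remainder 10 frames.
14358 s = 3 h 59 min 18 s.
Timecode: 03:59:18:10.

03:59:18:10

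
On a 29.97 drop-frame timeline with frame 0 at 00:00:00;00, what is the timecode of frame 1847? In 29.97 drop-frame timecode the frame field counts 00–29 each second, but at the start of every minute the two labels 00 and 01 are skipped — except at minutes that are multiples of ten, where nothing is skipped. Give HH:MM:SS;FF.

Each 10-minute DF block holds 10 × 60 × 30 − 9 × 2 = 17982 frames. 1847 ÷ 17982 → 0 full blocks, remainder 1847.
Within the partial block the first minute is 1800 frames and each further minute 1798, so 1 further minute boundary passed. Total skipped labels = 18 × 0 + 2 × 1 = 2.
Non-drop label index = 1847 + 2 = 1849; at 30 labels/s that is 00:01:01:19, i.e. DF 00:01:01;19.

00:01:01;19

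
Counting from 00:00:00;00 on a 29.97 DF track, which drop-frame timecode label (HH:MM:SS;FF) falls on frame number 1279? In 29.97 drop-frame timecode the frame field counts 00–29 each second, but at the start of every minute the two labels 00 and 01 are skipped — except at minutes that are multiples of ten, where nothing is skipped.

Ten DF minutes hold 17982 frames, so frame 1279 lies in block 0 (frames 0–17981) with 1279 frames into that block.
The block's first minute is 1800 frames and the rest 1798 each; 1279 frames reaches minute 0, so 0 × 18 + 0 × 2 = 0 labels have been skipped so far.
Adding those back, label number 1279 + 0 = 1279 at 30 labels/s is 42 s + 19 f = 0 h 0 min 42 s frame 19, i.e. 00:00:42;19.

00:00:42;19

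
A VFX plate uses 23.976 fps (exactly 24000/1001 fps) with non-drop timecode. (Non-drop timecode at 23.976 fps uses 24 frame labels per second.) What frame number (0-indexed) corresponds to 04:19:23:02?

Total seconds to the label: (4 × 3600 + 19 × 60 + 23) = 15563.
Frame index = 15563 × 24 + 2 = 373514.

frame 373514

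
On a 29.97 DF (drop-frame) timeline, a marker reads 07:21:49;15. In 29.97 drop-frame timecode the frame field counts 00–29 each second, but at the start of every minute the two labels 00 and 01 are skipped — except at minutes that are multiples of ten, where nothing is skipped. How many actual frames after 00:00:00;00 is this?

794491

Complete 10-minute blocks: 44, each 17982 frames → 791208.
Remaining 1 whole minute in the current block: 1800 + 0 × 1798 = 1800 frames.
Within the current minute: 49 × 30 + 15 − 2 = 1483 (labels ;00/;01 skipped at this minute). Total = 791208 + 1800 + 1483 = 794491.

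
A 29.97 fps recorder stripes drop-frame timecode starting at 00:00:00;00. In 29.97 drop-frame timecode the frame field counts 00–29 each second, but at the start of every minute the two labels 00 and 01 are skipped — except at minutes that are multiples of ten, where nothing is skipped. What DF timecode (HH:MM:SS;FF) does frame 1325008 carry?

Ten DF minutes hold 17982 frames, so frame 1325008 lies in block 73 (frames 1312686–1330667) with 12322 frames into that block.
The block's first minute is 1800 frames and the rest 1798 each; 12322 frames reaches minute 6, so 73 × 18 + 6 × 2 = 1326 labels have been skipped so far.
Adding those back, label number 1325008 + 1326 = 1326334 at 30 labels/s is 44211 s + 4 f = 12 h 16 min 51 s frame 4, i.e. 12:16:51;04.

12:16:51;04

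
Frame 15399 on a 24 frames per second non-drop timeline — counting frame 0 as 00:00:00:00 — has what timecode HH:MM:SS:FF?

00:10:41:15

15399 ÷ 24 = 641 full seconds, remainder 15 frames.
641 s = 0 h 10 min 41 s.
Timecode: 00:10:41:15.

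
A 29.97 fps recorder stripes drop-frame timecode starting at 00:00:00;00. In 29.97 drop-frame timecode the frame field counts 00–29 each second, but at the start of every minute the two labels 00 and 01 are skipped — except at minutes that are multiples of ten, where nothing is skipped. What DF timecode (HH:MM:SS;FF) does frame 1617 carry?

00:00:53;27

Each 10-minute DF block holds 10 × 60 × 30 − 9 × 2 = 17982 frames. 1617 ÷ 17982 → 0 full blocks, remainder 1617.
Within the partial block the first minute is 1800 frames and each further minute 1798, so 0 further minute boundaries passed. Total skipped labels = 18 × 0 + 2 × 0 = 0.
Non-drop label index = 1617 + 0 = 1617; at 30 labels/s that is 00:00:53:27, i.e. DF 00:00:53;27.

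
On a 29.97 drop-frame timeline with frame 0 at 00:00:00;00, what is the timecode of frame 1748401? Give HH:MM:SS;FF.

Each 10-minute DF block holds 10 × 60 × 30 − 9 × 2 = 17982 frames. 1748401 ÷ 17982 → 97 full blocks, remainder 4147.
Within the partial block the first minute is 1800 frames and each further minute 1798, so 2 further minute boundaries passed. Total skipped labels = 18 × 97 + 2 × 2 = 1750.
Non-drop label index = 1748401 + 1750 = 1750151; at 30 labels/s that is 16:12:18:11, i.e. DF 16:12:18;11.

16:12:18;11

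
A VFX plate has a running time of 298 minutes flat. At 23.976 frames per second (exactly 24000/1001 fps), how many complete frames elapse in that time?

298 min = 17880 s.
Frames = 17880 × 24000/1001 = 429120000/1001 ≈ 428691.3087.
Complete frames: 428691.

428691 frames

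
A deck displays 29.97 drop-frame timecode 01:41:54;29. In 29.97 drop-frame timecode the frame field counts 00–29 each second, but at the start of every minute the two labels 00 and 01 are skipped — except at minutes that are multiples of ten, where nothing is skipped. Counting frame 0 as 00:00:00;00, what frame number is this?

183267

Complete 10-minute blocks: 10, each 17982 frames → 179820.
Remaining 1 whole minute in the current block: 1800 + 0 × 1798 = 1800 frames.
Within the current minute: 54 × 30 + 29 − 2 = 1647 (labels ;00/;01 skipped at this minute). Total = 179820 + 1800 + 1647 = 183267.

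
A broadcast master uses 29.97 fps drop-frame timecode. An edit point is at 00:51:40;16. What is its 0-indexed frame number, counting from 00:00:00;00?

92924

As if non-drop at 30 labels/s: (0 × 3600 + 51 × 60 + 40) × 30 + 16 = 93016.
Minute boundaries passed: 51; those not divisible by 10: 51 − 5 = 46; dropped labels = 2 × 46 = 92.
Actual frame index = 93016 − 92 = 92924.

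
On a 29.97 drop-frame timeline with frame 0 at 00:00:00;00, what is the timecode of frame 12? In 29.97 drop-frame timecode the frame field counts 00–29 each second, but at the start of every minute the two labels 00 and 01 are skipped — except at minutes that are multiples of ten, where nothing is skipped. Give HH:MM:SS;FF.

00:00:00;12

Ten DF minutes hold 17982 frames, so frame 12 lies in block 0 (frames 0–17981) with 12 frames into that block.
The block's first minute is 1800 frames and the rest 1798 each; 12 frames reaches minute 0, so 0 × 18 + 0 × 2 = 0 labels have been skipped so far.
Adding those back, label number 12 + 0 = 12 at 30 labels/s is 0 s + 12 f = 0 h 0 min 0 s frame 12, i.e. 00:00:00;12.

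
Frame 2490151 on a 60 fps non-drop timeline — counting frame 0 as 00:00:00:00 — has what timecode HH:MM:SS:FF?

2490151 ÷ 60 = 41502 full seconds, remainder 31 frames.
41502 s = 11 h 31 min 42 s.
Timecode: 11:31:42:31.

11:31:42:31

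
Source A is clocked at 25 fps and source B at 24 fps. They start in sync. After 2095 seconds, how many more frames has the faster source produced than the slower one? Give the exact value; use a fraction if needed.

A emits 25 × 2095 = 52375 frames; B emits 24 × 2095 = 50280.
Difference = 2095 frames; B is behind A.

2095 frames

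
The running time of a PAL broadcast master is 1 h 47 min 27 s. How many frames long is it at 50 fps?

1 h 47 min 27 s = 6447 s.
Frames = 6447 × 50 = 322350.

322350 frames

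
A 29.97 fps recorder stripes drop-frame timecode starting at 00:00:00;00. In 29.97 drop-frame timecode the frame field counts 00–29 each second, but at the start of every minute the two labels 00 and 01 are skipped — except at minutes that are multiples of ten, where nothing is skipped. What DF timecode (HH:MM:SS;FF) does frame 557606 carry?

Ten DF minutes hold 17982 frames, so frame 557606 lies in block 31 (frames 557442–575423) with 164 frames into that block.
The block's first minute is 1800 frames and the rest 1798 each; 164 frames reaches minute 0, so 31 × 18 + 0 × 2 = 558 labels have been skipped so far.
Adding those back, label number 557606 + 558 = 558164 at 30 labels/s is 18605 s + 14 f = 5 h 10 min 5 s frame 14, i.e. 05:10:05;14.

05:10:05;14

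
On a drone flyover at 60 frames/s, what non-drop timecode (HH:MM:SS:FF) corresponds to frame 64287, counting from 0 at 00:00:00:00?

00:17:51:27

64287 ÷ 60 = 1071 full seconds, remainder 27 frames.
1071 s = 0 h 17 min 51 s.
Timecode: 00:17:51:27.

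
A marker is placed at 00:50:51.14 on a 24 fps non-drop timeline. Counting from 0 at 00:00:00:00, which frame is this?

Total seconds to the label: (0 × 3600 + 50 × 60 + 51) = 3051.
Frame index = 3051 × 24 + 14 = 73238.

73238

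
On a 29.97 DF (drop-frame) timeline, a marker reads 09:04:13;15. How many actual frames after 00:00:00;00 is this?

978625

As if non-drop at 30 labels/s: (9 × 3600 + 4 × 60 + 13) × 30 + 15 = 979605.
Minute boundaries passed: 544; those not divisible by 10: 544 − 54 = 490; dropped labels = 2 × 490 = 980.
Actual frame index = 979605 − 980 = 978625.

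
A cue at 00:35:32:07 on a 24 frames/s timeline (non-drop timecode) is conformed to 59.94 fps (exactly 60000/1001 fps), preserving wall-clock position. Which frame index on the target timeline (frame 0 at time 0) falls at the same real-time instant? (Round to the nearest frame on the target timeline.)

frame 127810

Source frame index: (0×3600 + 35×60 + 32) × 24 + 7 = 51175.
Real time: 51175 / (24) = 51175/24 s.
Target frame: (51175/24) × (60000/1001) = 127937500/1001 ≈ 127809.690 → 127810.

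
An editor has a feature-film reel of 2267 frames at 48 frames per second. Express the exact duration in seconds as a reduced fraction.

2267/48 seconds

Running time = 2267 ÷ (48) = 2267 × 1/48 = 2267/48 s.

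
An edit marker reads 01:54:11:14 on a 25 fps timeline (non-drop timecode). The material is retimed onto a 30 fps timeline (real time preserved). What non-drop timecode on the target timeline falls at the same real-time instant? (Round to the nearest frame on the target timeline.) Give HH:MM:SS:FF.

01:54:11:17

Source frame index: (1×3600 + 54×60 + 11) × 25 + 14 = 171289.
Real time: 171289 / (25) = 171289/25 s.
Target frame: (171289/25) × (30) = 1027734/5 ≈ 205546.800 → 205547.
At 30 labels/s: frame 205547 → 01:54:11:17.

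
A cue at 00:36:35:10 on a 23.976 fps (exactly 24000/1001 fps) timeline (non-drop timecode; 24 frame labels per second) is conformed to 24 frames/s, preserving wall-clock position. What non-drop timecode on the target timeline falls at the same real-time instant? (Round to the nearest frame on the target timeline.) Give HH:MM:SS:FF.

00:36:37:15

Source frame index: (0×3600 + 36×60 + 35) × 24 + 10 = 52690.
Real time: 52690 / (24000/1001) = 5274269/2400 s.
Target frame: (5274269/2400) × (24) = 5274269/100 ≈ 52742.690 → 52743.
At 24 labels/s: frame 52743 → 00:36:37:15.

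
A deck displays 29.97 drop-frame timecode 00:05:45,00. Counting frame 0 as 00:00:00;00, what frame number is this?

Complete 10-minute blocks: 0, each 17982 frames → 0.
Remaining 5 whole minutes in the current block: 1800 + 4 × 1798 = 8992 frames.
Within the current minute: 45 × 30 + 0 − 2 = 1348 (labels ;00/;01 skipped at this minute). Total = 0 + 8992 + 1348 = 10340.

10340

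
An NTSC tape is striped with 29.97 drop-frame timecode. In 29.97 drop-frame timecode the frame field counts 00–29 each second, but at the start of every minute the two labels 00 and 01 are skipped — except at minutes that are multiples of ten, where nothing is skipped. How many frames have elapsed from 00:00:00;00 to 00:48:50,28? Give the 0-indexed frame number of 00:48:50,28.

87840

Complete 10-minute blocks: 4, each 17982 frames → 71928.
Remaining 8 whole minutes in the current block: 1800 + 7 × 1798 = 14386 frames.
Within the current minute: 50 × 30 + 28 − 2 = 1526 (labels ;00/;01 skipped at this minute). Total = 71928 + 14386 + 1526 = 87840.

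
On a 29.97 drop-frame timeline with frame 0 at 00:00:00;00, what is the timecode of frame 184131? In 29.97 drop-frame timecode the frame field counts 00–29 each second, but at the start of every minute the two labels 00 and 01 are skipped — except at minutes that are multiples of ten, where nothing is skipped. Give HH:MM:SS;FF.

01:42:23;25

Ten DF minutes hold 17982 frames, so frame 184131 lies in block 10 (frames 179820–197801) with 4311 frames into that block.
The block's first minute is 1800 frames and the rest 1798 each; 4311 frames reaches minute 2, so 10 × 18 + 2 × 2 = 184 labels have been skipped so far.
Adding those back, label number 184131 + 184 = 184315 at 30 labels/s is 6143 s + 25 f = 1 h 42 min 23 s frame 25, i.e. 01:42:23;25.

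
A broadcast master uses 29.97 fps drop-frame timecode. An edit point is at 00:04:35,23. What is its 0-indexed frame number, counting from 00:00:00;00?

8265

Complete 10-minute blocks: 0, each 17982 frames → 0.
Remaining 4 whole minutes in the current block: 1800 + 3 × 1798 = 7194 frames.
Within the current minute: 35 × 30 + 23 − 2 = 1071 (labels ;00/;01 skipped at this minute). Total = 0 + 7194 + 1071 = 8265.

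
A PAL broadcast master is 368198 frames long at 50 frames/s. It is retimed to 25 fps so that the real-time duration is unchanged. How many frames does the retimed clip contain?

Frames at target rate = 368198 × (25) / (50) = 184099.

184099 frames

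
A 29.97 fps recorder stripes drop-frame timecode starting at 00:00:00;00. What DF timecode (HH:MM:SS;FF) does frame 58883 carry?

00:32:44;21

Ten DF minutes hold 17982 frames, so frame 58883 lies in block 3 (frames 53946–71927) with 4937 frames into that block.
The block's first minute is 1800 frames and the rest 1798 each; 4937 frames reaches minute 2, so 3 × 18 + 2 × 2 = 58 labels have been skipped so far.
Adding those back, label number 58883 + 58 = 58941 at 30 labels/s is 1964 s + 21 f = 0 h 32 min 44 s frame 21, i.e. 00:32:44;21.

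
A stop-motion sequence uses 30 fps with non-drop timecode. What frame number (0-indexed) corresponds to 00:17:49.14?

32084

Total seconds to the label: (0 × 3600 + 17 × 60 + 49) = 1069.
Frame index = 1069 × 30 + 14 = 32084.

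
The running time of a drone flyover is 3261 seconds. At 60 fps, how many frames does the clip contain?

Frames = 3261 × 60 = 195660.

195660 frames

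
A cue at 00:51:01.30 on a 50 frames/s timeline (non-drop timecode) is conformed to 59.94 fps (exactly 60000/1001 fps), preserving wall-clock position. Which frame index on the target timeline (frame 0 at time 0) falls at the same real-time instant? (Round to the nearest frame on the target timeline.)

Source frame index: (0×3600 + 51×60 + 1) × 50 + 30 = 153080.
Real time: 153080 / (50) = 15308/5 s.
Target frame: (15308/5) × (60000/1001) = 183696000/1001 ≈ 183512.488 → 183512.

frame 183512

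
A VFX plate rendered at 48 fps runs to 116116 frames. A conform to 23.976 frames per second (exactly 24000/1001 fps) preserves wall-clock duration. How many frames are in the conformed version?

Target frames = source frames × (target rate / source rate) = 116116 × (24000/1001)/(48) = 116116 × 500/1001 = 58000.

58000 frames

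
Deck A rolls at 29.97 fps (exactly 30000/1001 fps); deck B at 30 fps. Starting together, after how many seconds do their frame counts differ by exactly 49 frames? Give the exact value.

The gap grows by |30 − 30000/1001| = 30/1001 frames per second.
Time for a 49-frame gap: 49 ÷ (30/1001) = 49049/30 s.

49049/30 seconds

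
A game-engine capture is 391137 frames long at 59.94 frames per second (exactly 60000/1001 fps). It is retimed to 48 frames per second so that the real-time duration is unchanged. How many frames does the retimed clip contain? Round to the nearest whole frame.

313223 frames

Frames at target rate = 391137 × (48) / (60000/1001) = 391528137/1250 ≈ 313222.510.
Nearest whole frame: 313223.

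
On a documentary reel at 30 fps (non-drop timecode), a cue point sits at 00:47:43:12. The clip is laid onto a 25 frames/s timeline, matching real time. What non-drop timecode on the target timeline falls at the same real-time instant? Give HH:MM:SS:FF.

00:47:43:10

Source frame index: (0×3600 + 47×60 + 43) × 30 + 12 = 85902.
Real time: 85902 / (30) = 14317/5 s.
Target frame: (14317/5) × (25) = 71585.
At 25 labels/s: frame 71585 → 00:47:43:10.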